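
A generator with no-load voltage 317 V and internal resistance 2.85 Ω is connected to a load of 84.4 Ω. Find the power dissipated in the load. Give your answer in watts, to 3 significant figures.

Find the circuit current first, then P = I²R for the load (series elements share I).
I = ε / (r + R) = 317 / (2.85 + 84.4) = 3.633 A
P_load = I² R = (3.633)² × 84.4 = 1114 W

1110 W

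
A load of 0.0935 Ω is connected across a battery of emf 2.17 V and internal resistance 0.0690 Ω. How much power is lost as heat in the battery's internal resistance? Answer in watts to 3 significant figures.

The source's internal resistance is just another series element carrying I; its dissipation is I²r.
I = ε / (r + R) = 2.17 / (0.0690 + 0.0935) = 13.35 A
P_int = I² r = (13.35)² × 0.0690 = 12.30 W

12.3 W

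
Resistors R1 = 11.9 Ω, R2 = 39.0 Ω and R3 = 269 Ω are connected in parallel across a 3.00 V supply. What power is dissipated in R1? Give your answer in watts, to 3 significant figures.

0.756 W

Every branch has 3.00 V across it, so for R1 the power is simply V²/R.
P_R1 = V² / R1 = (3.00)² / 11.9 Ω = 0.7563 W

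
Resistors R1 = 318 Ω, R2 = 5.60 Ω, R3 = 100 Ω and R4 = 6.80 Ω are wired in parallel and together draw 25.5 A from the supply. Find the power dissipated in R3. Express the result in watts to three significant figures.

Parallel branches share V, not I — compute V via R_eq, then use V²/R for the target branch.
1/R_eq = 1/318 + 1/5.60 + 1/100 + 1/6.80 ⇒ R_eq = 2.952 Ω
V = I_total × R_eq = 25.50 × 2.952 = 75.27 V
P_R3 = V² / R3 = (75.27)² / 100 = 56.66 W

56.7 W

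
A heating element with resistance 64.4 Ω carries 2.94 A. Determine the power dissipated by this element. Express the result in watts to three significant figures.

Current and resistance are given, so P = I²R is the direct form.
P = (2.940 A)² × 64.4 Ω = 556.6 W

557 W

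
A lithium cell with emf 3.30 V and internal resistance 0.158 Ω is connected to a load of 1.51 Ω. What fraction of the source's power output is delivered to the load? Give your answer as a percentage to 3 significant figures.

90.5 %

The source delivers εI, of which I²R reaches the load and I²r is lost; since I is common, η = R/(R+r).
η = R / (R + r) = 1.51 / (1.51 + 0.158) = 0.9053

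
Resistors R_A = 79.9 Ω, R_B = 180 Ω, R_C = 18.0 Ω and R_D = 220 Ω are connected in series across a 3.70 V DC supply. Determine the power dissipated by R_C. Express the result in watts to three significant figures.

Every series element carries the same I. Get I from the total resistance, then P = I² × R_C.
R_total = 79.9 + 180 + 18.0 + 220 = 497.9 Ω
I = V / R_total = 3.70 / 497.9 = 0.007431 A
P_R_C = I² × R_C = (0.007431)² × 18.0 = 0.0009940 W

0.000994 W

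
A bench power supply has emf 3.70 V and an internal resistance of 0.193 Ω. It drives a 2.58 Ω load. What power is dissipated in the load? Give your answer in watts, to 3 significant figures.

4.59 W

The internal resistance and the load are in series, so the same I flows through both; get I from ε/(r+R), then I²R for the load.
I = ε / (r + R) = 3.70 / (0.193 + 2.58) = 1.334 A
P_load = I² R = (1.334)² × 2.58 = 4.593 W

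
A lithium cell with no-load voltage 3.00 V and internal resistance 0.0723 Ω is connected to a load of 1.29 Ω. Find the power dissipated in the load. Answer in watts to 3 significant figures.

6.26 W

Load and internal resistance form a series loop — compute the loop current, then the load power via I²R.
I = ε / (r + R) = 3.00 / (0.0723 + 1.29) = 2.202 A
P_load = I² R = (2.202)² × 1.29 = 6.256 W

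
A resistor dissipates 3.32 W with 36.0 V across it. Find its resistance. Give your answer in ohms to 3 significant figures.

390 Ω

Rearranging the power relation for the two known quantities gives R = V² / P.
R = (36.0)² / 3.32 = 390.4 Ω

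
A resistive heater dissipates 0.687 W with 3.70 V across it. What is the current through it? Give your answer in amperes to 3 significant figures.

0.186 A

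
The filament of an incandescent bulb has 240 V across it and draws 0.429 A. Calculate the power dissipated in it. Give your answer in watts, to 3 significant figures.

Both the voltage across and the current through the element are known, so P = V I applies directly.
P = 240 V × 0.4290 A = 103.0 W

103 W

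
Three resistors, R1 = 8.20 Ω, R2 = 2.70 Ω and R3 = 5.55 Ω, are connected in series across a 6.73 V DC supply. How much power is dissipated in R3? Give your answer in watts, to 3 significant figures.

0.929 W

The current is common to all series resistors; compute it, then apply P = I²R for the target.
R_total = 8.20 + 2.70 + 5.55 = 16.45 Ω
I = V / R_total = 6.73 / 16.45 = 0.4091 A
P_R3 = I² × R3 = (0.4091)² × 5.55 = 0.9289 W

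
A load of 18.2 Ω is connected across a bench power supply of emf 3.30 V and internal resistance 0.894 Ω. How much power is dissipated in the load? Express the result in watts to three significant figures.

0.544 W

The internal resistance and the load are in series, so the same I flows through both; get I from ε/(r+R), then I²R for the load.
I = ε / (r + R) = 3.30 / (0.894 + 18.2) = 0.1728 A
P_load = I² R = (0.1728)² × 18.2 = 0.5436 W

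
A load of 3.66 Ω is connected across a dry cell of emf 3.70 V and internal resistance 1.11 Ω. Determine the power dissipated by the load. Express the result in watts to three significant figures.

Find the circuit current first, then P = I²R for the load (series elements share I).
I = ε / (r + R) = 3.70 / (1.11 + 3.66) = 0.7757 A
P_load = I² R = (0.7757)² × 3.66 = 2.202 W

2.20 W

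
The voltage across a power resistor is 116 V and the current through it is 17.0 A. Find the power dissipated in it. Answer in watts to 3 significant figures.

1970 W

Both the voltage across and the current through the element are known, so P = V I applies directly.
P = 116 V × 17.00 A = 1972 W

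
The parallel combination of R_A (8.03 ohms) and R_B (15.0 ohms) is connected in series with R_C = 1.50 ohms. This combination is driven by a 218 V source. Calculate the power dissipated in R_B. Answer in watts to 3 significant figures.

1910 W

First find R_p for the parallel pair, then treat R_p + R_C as a series loop.
R_p = (8.03×15.0)/(8.03+15.0) = 5.230 Ω
R_total = R_p + 1.50 = 5.230 + 1.50 = 6.730 Ω
I = V / R_total = 218 / 6.730 = 32.39 A
Voltage across the parallel pair: V_p = I × R_p = 32.39 × 5.230 = 169.4 V
Use P = V²/R for R_B with V = V_p.
P_R_B = (169.4)² / 15.0 = 1913 W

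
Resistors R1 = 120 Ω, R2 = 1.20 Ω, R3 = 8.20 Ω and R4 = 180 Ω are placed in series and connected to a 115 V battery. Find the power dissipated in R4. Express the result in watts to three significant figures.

In a series string the same current flows through every resistor — find that current, then P = I²R for the one we want.
R_total = 120 + 1.20 + 8.20 + 180 = 309.4 Ω
I = V / R_total = 115 / 309.4 = 0.3717 A
P_R4 = I² × R4 = (0.3717)² × 180 = 24.87 W

24.9 W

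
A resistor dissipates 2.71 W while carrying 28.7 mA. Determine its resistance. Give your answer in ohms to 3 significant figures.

3290 Ω

Rearranging the power relation for the two known quantities gives R = P / I².
R = 2.71 / (0.02870)² = 3290 Ω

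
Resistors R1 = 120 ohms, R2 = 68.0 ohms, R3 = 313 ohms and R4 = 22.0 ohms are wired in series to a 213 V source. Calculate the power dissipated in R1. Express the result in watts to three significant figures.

In a series string the same current flows through every resistor — find that current, then P = I²R for the one we want.
R_total = 120 + 68.0 + 313 + 22.0 = 523.0 Ω
I = V / R_total = 213 / 523.0 = 0.4073 A
P_R1 = I² × R1 = (0.4073)² × 120 = 19.90 W

19.9 W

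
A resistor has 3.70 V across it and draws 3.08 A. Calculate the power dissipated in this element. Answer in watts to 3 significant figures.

Since both terminal voltage and current are stated, P = V I gives the power in one step.
P = 3.70 V × 3.080 A = 11.40 W

11.4 W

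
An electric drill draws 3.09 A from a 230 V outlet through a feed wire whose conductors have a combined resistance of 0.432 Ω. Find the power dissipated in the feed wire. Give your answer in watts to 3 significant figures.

Line loss is just I²R for the cable — we know both I and R_line directly.
The feed wire carries the full 3.09 A.
P_line = I² R_line = (3.090)² × 0.432 = 4.125 W

4.12 W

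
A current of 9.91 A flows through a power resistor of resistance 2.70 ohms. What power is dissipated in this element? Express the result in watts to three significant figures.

With I and R stated, P = I²R applies in one step.
P = (9.910 A)² × 2.70 Ω = 265.2 W

265 W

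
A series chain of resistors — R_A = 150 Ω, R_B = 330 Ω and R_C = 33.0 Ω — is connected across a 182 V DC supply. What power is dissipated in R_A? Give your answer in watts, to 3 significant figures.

Every series element carries the same I. Get I from the total resistance, then P = I² × R_A.
R_total = 150 + 330 + 33.0 = 513.0 Ω
I = V / R_total = 182 / 513.0 = 0.3548 A
P_R_A = I² × R_A = (0.3548)² × 150 = 18.88 W

18.9 W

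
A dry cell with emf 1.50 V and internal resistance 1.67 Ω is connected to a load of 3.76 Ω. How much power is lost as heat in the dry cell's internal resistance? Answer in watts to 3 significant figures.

r is in series with the load, so it carries the full circuit current — the loss in it is I²r.
I = ε / (r + R) = 1.50 / (1.67 + 3.76) = 0.2762 A
P_int = I² r = (0.2762)² × 1.67 = 0.1274 W

0.127 W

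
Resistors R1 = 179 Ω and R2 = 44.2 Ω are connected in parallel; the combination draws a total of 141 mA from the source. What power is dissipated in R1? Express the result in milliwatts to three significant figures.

Only the total current is stated, so first find the parallel equivalent to get the voltage across the combination.
1/R_eq = 1/179 + 1/44.2 ⇒ R_eq = 35.45 Ω
V = I_total × R_eq = 0.1410 × 35.45 = 4.998 V
P_R1 = V² / R1 = (4.998)² / 179 = 0.1396 W

140 mW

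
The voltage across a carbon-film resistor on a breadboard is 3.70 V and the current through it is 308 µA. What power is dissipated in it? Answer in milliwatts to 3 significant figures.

1.14 mW

With V and I both given, power follows immediately from P = V I.
P = 3.70 V × 0.0003080 A = 0.001140 W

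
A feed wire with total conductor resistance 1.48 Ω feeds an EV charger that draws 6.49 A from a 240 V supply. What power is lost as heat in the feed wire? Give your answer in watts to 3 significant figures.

The feed wire is a series resistance carrying the load current; its dissipation is I²R_line.
The feed wire carries the full 6.49 A.
P_line = I² R_line = (6.490)² × 1.48 = 62.34 W

62.3 W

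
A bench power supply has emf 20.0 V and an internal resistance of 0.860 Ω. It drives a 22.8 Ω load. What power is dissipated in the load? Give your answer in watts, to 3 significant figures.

16.3 W

With r and R in series, I = ε/(r+R); the load dissipates I²R.
I = ε / (r + R) = 20.0 / (0.860 + 22.8) = 0.8453 A
P_load = I² R = (0.8453)² × 22.8 = 16.29 W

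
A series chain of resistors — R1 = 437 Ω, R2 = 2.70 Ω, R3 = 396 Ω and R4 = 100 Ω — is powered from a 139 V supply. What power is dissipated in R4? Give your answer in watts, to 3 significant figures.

2.21 W

Every series element carries the same I. Get I from the total resistance, then P = I² × R4.
R_total = 437 + 2.70 + 396 + 100 = 935.7 Ω
I = V / R_total = 139 / 935.7 = 0.1486 A
P_R4 = I² × R4 = (0.1486)² × 100 = 2.207 W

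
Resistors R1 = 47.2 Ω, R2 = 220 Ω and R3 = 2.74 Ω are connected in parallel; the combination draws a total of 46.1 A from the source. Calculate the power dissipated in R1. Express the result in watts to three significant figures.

295 W

The branches share the same voltage, but only the total current is given — find V from the equivalent resistance first.
1/R_eq = 1/47.2 + 1/220 + 1/2.74 ⇒ R_eq = 2.560 Ω
V = I_total × R_eq = 46.10 × 2.560 = 118.0 V
P_R1 = V² / R1 = (118.0)² / 47.2 = 295.0 W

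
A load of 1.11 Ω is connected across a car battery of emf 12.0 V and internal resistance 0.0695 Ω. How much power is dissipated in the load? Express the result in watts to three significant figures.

Load and internal resistance form a series loop — compute the loop current, then the load power via I²R.
I = ε / (r + R) = 12.0 / (0.0695 + 1.11) = 10.17 A
P_load = I² R = (10.17)² × 1.11 = 114.9 W

115 W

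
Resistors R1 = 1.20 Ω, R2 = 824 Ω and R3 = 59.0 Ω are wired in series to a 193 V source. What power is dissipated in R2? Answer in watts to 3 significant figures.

Every series element carries the same I. Get I from the total resistance, then P = I² × R2.
R_total = 1.20 + 824 + 59.0 = 884.2 Ω
I = V / R_total = 193 / 884.2 = 0.2183 A
P_R2 = I² × R2 = (0.2183)² × 824 = 39.26 W

39.3 W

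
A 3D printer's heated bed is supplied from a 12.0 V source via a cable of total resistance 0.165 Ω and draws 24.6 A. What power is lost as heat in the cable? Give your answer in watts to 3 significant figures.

99.9 W

Only the current and the line resistance are needed for the I²R loss.
The cable carries the full 24.6 A.
P_line = I² R_line = (24.60)² × 0.165 = 99.85 W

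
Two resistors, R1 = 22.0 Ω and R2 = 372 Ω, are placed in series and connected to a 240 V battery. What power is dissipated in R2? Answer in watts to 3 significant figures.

Every series element carries the same I. Get I from the total resistance, then P = I² × R2.
R_total = 22.0 + 372 = 394.0 Ω
I = V / R_total = 240 / 394.0 = 0.6091 A
P_R2 = I² × R2 = (0.6091)² × 372 = 138.0 W

138 W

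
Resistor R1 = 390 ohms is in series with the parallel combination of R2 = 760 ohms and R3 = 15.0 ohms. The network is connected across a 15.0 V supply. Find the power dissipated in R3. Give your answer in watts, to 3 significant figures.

0.0198 W

Reduce the parallel pair to R_p first; the network is then a simple series string.
R_p = (760×15.0)/(760+15.0) = 14.71 Ω
R_total = 390 + 14.71 = 404.7 Ω
I = V / R_total = 15.0 / 404.7 = 0.03706 A
Voltage across the parallel pair: V_p = I × R_p = 0.03706 × 14.71 = 0.5452 V
With V_p across R3, its power is V_p²/R3.
P_R3 = (0.5452)² / 15.0 = 0.01982 W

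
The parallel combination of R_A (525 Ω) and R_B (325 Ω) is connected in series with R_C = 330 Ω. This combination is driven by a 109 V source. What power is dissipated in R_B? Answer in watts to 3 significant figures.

5.23 W

Combine R_A and R_B into their parallel equivalent first, reducing the network to two series resistors.
R_p = (525×325)/(525+325) = 200.7 Ω
R_total = R_p + 330 = 200.7 + 330 = 530.7 Ω
I = V / R_total = 109 / 530.7 = 0.2054 A
Voltage across the parallel pair: V_p = I × R_p = 0.2054 × 200.7 = 41.23 V
R_B has V_p across it, so P = V_p²/R_B.
P_R_B = (41.23)² / 325 = 5.230 W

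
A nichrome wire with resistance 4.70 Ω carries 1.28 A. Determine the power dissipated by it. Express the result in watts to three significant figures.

7.70 W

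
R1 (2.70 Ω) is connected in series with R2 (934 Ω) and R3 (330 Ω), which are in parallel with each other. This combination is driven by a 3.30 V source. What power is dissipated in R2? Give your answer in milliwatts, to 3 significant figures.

Collapse R2‖R3 to a single equivalent, reducing the network to two series elements.
R_p = (934×330)/(934+330) = 243.8 Ω
R_total = 2.70 + 243.8 = 246.5 Ω
I = V / R_total = 3.30 / 246.5 = 0.01338 A
Voltage across the parallel pair: V_p = I × R_p = 0.01338 × 243.8 = 3.264 V
R2 sees V_p directly, so P = V_p² / R2.
P_R2 = (3.264)² / 934 = 0.01141 W

11.4 mW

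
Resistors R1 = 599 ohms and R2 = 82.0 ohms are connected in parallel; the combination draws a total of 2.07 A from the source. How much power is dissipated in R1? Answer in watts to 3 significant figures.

The branches share the same voltage, but only the total current is given — find V from the equivalent resistance first.
1/R_eq = 1/599 + 1/82.0 ⇒ R_eq = 72.13 Ω
V = I_total × R_eq = 2.070 × 72.13 = 149.3 V
P_R1 = V² / R1 = (149.3)² / 599 = 37.21 W

37.2 W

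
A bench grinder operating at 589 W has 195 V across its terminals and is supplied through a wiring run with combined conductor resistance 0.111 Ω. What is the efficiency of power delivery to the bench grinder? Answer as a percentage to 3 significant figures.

99.8 %

I = P / V = 589 / 195 = 3.021 A through the wiring run.
P_line = I² R_line = (3.021)² × 0.111 = 1.013 W
P_source = P_load + P_line = 589.0 + 1.013 = 590.0 W
η = P_load / P_source = 589.0 / 590.0 = 0.9983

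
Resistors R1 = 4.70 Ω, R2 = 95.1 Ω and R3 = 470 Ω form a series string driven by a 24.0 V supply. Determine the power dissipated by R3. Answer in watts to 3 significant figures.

Series elements share the same current, so find I first, then use P = I²R.
R_total = 4.70 + 95.1 + 470 = 569.8 Ω
I = V / R_total = 24.0 / 569.8 = 0.04212 A
P_R3 = I² × R3 = (0.04212)² × 470 = 0.8338 W

0.834 W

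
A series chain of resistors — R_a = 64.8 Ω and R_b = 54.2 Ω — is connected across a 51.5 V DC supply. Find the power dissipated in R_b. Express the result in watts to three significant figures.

Series elements share the same current, so find I first, then use P = I²R.
R_total = 64.8 + 54.2 = 119.0 Ω
I = V / R_total = 51.5 / 119.0 = 0.4328 A
P_R_b = I² × R_b = (0.4328)² × 54.2 = 10.15 W

10.2 W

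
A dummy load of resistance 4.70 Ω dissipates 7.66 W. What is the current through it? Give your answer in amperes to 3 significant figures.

1.28 A

From P = V I = I²R = V²/R, with the two given quantities we get I = √(P / R).
I = √(7.66 / 4.70) = 1.277 A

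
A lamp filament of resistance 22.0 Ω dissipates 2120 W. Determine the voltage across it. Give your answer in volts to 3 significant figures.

The two known quantities fix the third via V = √(P R).
V = √(2120 × 22.0) = 216.0 V

216 V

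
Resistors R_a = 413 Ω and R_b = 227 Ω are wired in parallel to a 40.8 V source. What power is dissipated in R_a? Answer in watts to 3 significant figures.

4.03 W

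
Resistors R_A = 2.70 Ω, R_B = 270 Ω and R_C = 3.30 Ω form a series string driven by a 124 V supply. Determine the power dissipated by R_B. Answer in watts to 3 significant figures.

Series elements share the same current, so find I first, then use P = I²R.
R_total = 2.70 + 270 + 3.30 = 276.0 Ω
I = V / R_total = 124 / 276.0 = 0.4493 A
P_R_B = I² × R_B = (0.4493)² × 270 = 54.50 W

54.5 W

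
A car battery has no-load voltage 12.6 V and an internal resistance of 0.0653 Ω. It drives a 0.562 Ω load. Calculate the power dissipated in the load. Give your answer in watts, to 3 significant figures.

227 W

The internal resistance and the load are in series, so the same I flows through both; get I from ε/(r+R), then I²R for the load.
I = ε / (r + R) = 12.6 / (0.0653 + 0.562) = 20.09 A
P_load = I² R = (20.09)² × 0.562 = 226.7 W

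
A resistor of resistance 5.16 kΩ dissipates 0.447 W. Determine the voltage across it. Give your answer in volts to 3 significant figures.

48.0 V

From P = V I = I²R = V²/R, with the two given quantities we get V = √(P R).
V = √(0.447 × 5160) = 48.03 V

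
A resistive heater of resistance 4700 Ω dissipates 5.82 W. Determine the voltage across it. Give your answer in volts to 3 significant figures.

Inverting the appropriate power form: V = √(P R).
V = √(5.82 × 4700) = 165.4 V

165 V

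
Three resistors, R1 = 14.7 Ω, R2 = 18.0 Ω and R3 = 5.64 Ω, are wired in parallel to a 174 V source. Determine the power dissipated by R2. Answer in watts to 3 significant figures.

Every branch has 174 V across it, so for R2 the power is simply V²/R.
P_R2 = V² / R2 = (174)² / 18.0 Ω = 1682 W

1680 W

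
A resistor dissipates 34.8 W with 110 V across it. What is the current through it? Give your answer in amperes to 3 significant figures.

0.316 A

The two known quantities fix the third via I = P / V.
I = 34.8 / 110 = 0.3164 A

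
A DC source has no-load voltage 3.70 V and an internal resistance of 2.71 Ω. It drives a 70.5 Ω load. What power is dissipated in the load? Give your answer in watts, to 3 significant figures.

Find the circuit current first, then P = I²R for the load (series elements share I).
I = ε / (r + R) = 3.70 / (2.71 + 70.5) = 0.05054 A
P_load = I² R = (0.05054)² × 70.5 = 0.1801 W

0.180 W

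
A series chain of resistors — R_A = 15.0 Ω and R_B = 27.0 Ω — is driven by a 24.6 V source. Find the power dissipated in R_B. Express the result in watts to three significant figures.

Since the resistors are in series they all carry the loop current I = V/R_total; the power in any one is I²R.
R_total = 15.0 + 27.0 = 42.00 Ω
I = V / R_total = 24.6 / 42.00 = 0.5857 A
P_R_B = I² × R_B = (0.5857)² × 27.0 = 9.263 W

9.26 W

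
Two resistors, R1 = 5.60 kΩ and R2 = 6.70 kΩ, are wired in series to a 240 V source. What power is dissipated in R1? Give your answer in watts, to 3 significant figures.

2.13 W

Series elements share the same current, so find I first, then use P = I²R.
R_total = (5.60 + 6.70) kΩ = 12300 Ω
I = V / R_total = 240 / 12300 = 0.01951 A
P_R1 = I² × R1 = (0.01951)² × 5600 = 2.132 W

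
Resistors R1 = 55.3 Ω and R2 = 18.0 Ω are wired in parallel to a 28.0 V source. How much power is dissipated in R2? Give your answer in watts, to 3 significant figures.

Parallel branches share the same voltage; P = V²/R gives the branch power in one step.
P_R2 = V² / R2 = (28.0)² / 18.0 Ω = 43.56 W

43.6 W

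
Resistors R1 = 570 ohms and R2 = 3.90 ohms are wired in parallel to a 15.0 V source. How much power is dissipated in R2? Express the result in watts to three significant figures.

Every branch has 15.0 V across it, so for R2 the power is simply V²/R.
P_R2 = V² / R2 = (15.0)² / 3.90 Ω = 57.69 W

57.7 W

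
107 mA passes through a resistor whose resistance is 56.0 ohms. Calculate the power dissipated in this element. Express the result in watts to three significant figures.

0.641 W

Knowing I and R, the power is just I²R — no need to find V first.
P = (0.1070 A)² × 56.0 Ω = 0.6411 W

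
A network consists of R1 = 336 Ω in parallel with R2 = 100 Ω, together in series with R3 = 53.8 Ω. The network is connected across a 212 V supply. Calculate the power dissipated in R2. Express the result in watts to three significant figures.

156 W

Combine R1 and R2 into their parallel equivalent first, reducing the network to two series resistors.
R_p = (336×100)/(336+100) = 77.06 Ω
R_total = R_p + 53.8 = 77.06 + 53.8 = 130.9 Ω
I = V / R_total = 212 / 130.9 = 1.620 A
Voltage across the parallel pair: V_p = I × R_p = 1.620 × 77.06 = 124.8 V
R2 has V_p across it, so P = V_p²/R2.
P_R2 = (124.8)² / 100 = 155.9 W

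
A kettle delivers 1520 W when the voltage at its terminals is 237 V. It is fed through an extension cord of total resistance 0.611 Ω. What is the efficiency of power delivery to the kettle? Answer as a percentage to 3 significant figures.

I = P / V = 1520 / 237 = 6.414 A through the extension cord.
P_line = I² R_line = (6.414)² × 0.611 = 25.13 W
P_source = P_load + P_line = 1520 + 25.13 = 1545 W
η = P_load / P_source = 1520 / 1545 = 0.9837

98.4 %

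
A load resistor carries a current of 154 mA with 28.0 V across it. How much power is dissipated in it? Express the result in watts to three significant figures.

V and I are known directly — P = V I, no intermediate step needed.
P = 28.0 V × 0.1540 A = 4.312 W

4.31 W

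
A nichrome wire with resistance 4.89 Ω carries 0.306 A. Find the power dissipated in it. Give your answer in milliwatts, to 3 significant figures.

With I and R stated, P = I²R applies in one step.
P = (0.3060 A)² × 4.89 Ω = 0.4579 W

458 mW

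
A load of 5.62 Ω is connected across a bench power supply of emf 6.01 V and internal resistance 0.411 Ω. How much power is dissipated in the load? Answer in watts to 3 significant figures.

Find the circuit current first, then P = I²R for the load (series elements share I).
I = ε / (r + R) = 6.01 / (0.411 + 5.62) = 0.9965 A
P_load = I² R = (0.9965)² × 5.62 = 5.581 W

5.58 W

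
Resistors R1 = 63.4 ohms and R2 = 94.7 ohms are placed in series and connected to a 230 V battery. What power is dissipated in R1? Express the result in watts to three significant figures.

Since the resistors are in series they all carry the loop current I = V/R_total; the power in any one is I²R.
R_total = 63.4 + 94.7 = 158.1 Ω
I = V / R_total = 230 / 158.1 = 1.455 A
P_R1 = I² × R1 = (1.455)² × 63.4 = 134.2 W

134 W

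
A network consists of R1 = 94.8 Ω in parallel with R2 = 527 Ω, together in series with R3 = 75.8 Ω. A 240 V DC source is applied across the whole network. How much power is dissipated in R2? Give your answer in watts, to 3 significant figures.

Combine R1 and R2 into their parallel equivalent first, reducing the network to two series resistors.
R_p = (94.8×527)/(94.8+527) = 80.35 Ω
R_total = R_p + 75.8 = 80.35 + 75.8 = 156.1 Ω
I = V / R_total = 240 / 156.1 = 1.537 A
Voltage across the parallel pair: V_p = I × R_p = 1.537 × 80.35 = 123.5 V
R2 sits across V_p; its power is V_p²/R.
P_R2 = (123.5)² / 527 = 28.94 W

28.9 W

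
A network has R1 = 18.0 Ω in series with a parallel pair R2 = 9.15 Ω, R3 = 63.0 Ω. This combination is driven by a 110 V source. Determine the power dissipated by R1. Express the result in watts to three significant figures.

Collapse R2‖R3 to a single equivalent, reducing the network to two series elements.
R_p = (9.15×63.0)/(9.15+63.0) = 7.990 Ω
R_total = 18.0 + 7.990 = 25.99 Ω
I = V / R_total = 110 / 25.99 = 4.232 A
R1 carries the full series current, so P = I²R.
P_R1 = (4.232)² × 18.0 = 322.4 W

322 W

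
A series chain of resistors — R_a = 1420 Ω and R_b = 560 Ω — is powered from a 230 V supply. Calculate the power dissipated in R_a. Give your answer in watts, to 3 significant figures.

Series elements share the same current, so find I first, then use P = I²R.
R_total = 1420 + 560 = 1980 Ω
I = V / R_total = 230 / 1980 = 0.1162 A
P_R_a = I² × R_a = (0.1162)² × 1420 = 19.16 W

19.2 W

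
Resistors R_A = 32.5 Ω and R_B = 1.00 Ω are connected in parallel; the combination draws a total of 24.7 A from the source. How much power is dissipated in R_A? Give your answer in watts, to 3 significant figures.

17.7 W

Parallel branches share V, not I — compute V via R_eq, then use V²/R for the target branch.
1/R_eq = 1/32.5 + 1/1.00 ⇒ R_eq = 0.9701 Ω
V = I_total × R_eq = 24.70 × 0.9701 = 23.96 V
P_R_A = V² / R_A = (23.96)² / 32.5 = 17.67 W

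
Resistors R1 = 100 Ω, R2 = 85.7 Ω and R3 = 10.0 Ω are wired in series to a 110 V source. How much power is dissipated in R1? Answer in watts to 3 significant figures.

31.6 W

Since the resistors are in series they all carry the loop current I = V/R_total; the power in any one is I²R.
R_total = 100 + 85.7 + 10.0 = 195.7 Ω
I = V / R_total = 110 / 195.7 = 0.5621 A
P_R1 = I² × R1 = (0.5621)² × 100 = 31.59 W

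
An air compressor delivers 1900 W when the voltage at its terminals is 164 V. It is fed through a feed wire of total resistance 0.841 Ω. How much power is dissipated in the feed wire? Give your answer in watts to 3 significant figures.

The feed wire and load are in series, so the same current flows in both; the loss is I²R_line.
I = P / V = 1900 / 164 = 11.59 A through the feed wire.
P_line = I² R_line = (11.59)² × 0.841 = 112.9 W

113 W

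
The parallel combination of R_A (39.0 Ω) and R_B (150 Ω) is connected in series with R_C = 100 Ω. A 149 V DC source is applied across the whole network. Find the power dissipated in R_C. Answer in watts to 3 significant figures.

First find R_p for the parallel pair, then treat R_p + R_C as a series loop.
R_p = (39.0×150)/(39.0+150) = 30.95 Ω
R_total = R_p + 100 = 30.95 + 100 = 131.0 Ω
I = V / R_total = 149 / 131.0 = 1.138 A
R_C carries the full series current, so P = I²R.
P_R_C = (1.138)² × 100 = 129.5 W

129 W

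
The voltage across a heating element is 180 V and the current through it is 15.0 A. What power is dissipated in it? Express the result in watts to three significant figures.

2700 W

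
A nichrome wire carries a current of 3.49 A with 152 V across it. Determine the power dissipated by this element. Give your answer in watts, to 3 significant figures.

With V and I both given, power follows immediately from P = V I.
P = 152 V × 3.490 A = 530.5 W

530 W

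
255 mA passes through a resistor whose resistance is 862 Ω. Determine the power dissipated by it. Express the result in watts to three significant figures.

56.1 W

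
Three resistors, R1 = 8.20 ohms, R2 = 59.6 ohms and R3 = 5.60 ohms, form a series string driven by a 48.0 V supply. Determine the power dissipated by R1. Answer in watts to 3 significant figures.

3.51 W

Series elements share the same current, so find I first, then use P = I²R.
R_total = 8.20 + 59.6 + 5.60 = 73.40 Ω
I = V / R_total = 48.0 / 73.40 = 0.6540 A
P_R1 = I² × R1 = (0.6540)² × 8.20 = 3.507 W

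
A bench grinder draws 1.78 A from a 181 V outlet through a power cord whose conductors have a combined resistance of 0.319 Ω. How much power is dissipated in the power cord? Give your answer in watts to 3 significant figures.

1.01 W

Line loss is just I²R for the cable — we know both I and R_line directly.
The power cord carries the full 1.78 A.
P_line = I² R_line = (1.780)² × 0.319 = 1.011 W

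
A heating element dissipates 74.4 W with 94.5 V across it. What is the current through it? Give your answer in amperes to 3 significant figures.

From P = V I = I²R = V²/R, with the two given quantities we get I = P / V.
I = 74.4 / 94.5 = 0.7873 A

0.787 A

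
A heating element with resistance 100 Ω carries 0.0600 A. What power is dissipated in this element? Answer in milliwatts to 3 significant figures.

360 mW

Current and resistance are given, so P = I²R is the direct form.
P = (0.06000 A)² × 100 Ω = 0.3600 W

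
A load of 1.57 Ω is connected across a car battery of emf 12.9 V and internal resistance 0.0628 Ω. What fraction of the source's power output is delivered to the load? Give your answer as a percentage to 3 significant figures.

96.2 %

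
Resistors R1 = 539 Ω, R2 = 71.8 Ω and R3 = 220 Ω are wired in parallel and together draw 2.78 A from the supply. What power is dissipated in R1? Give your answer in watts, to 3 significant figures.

The branches share the same voltage, but only the total current is given — find V from the equivalent resistance first.
1/R_eq = 1/539 + 1/71.8 + 1/220 ⇒ R_eq = 49.19 Ω
V = I_total × R_eq = 2.780 × 49.19 = 136.8 V
P_R1 = V² / R1 = (136.8)² / 539 = 34.70 W

34.7 W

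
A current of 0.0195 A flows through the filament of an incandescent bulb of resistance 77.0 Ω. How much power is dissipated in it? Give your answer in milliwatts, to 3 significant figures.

Current and resistance are given, so P = I²R is the direct form.
P = (0.01950 A)² × 77.0 Ω = 0.02928 W

29.3 mW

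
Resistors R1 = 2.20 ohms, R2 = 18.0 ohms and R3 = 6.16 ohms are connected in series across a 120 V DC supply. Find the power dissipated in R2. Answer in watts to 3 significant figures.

373 W

In a series string the same current flows through every resistor — find that current, then P = I²R for the one we want.
R_total = 2.20 + 18.0 + 6.16 = 26.36 Ω
I = V / R_total = 120 / 26.36 = 4.552 A
P_R2 = I² × R2 = (4.552)² × 18.0 = 373.0 W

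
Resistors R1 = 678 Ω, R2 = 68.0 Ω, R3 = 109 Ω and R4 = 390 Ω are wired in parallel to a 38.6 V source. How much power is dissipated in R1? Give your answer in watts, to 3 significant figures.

Each parallel branch sees the full supply voltage, so P = V²/R applies directly to the target branch.
P_R1 = V² / R1 = (38.6)² / 678 Ω = 2.198 W

2.20 W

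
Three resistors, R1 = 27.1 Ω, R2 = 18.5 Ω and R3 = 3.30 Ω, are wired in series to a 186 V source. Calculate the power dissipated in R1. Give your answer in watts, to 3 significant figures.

392 W

The current is common to all series resistors; compute it, then apply P = I²R for the target.
R_total = 27.1 + 18.5 + 3.30 = 48.90 Ω
I = V / R_total = 186 / 48.90 = 3.804 A
P_R1 = I² × R1 = (3.804)² × 27.1 = 392.1 W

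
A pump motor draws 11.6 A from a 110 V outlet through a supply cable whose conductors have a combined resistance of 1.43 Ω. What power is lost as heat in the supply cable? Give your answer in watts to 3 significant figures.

Only the current and the line resistance are needed for the I²R loss.
The supply cable carries the full 11.6 A.
P_line = I² R_line = (11.60)² × 1.43 = 192.4 W

192 W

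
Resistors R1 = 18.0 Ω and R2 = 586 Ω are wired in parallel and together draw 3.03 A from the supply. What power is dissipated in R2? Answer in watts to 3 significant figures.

4.78 W

The branches share the same voltage, but only the total current is given — find V from the equivalent resistance first.
1/R_eq = 1/18.0 + 1/586 ⇒ R_eq = 17.46 Ω
V = I_total × R_eq = 3.030 × 17.46 = 52.91 V
P_R2 = V² / R2 = (52.91)² / 586 = 4.778 W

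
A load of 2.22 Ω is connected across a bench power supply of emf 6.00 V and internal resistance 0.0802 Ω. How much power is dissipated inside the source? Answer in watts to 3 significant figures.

0.546 W

The source's internal resistance is just another series element carrying I; its dissipation is I²r.
I = ε / (r + R) = 6.00 / (0.0802 + 2.22) = 2.608 A
P_int = I² r = (2.608)² × 0.0802 = 0.5457 W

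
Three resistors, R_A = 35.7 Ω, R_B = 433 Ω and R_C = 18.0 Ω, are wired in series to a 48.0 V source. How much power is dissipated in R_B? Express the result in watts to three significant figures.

Since the resistors are in series they all carry the loop current I = V/R_total; the power in any one is I²R.
R_total = 35.7 + 433 + 18.0 = 486.7 Ω
I = V / R_total = 48.0 / 486.7 = 0.09862 A
P_R_B = I² × R_B = (0.09862)² × 433 = 4.212 W

4.21 W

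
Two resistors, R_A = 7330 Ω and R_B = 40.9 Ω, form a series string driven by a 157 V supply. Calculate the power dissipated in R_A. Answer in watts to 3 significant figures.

3.33 W

Every series element carries the same I. Get I from the total resistance, then P = I² × R_A.
R_total = 7330 + 40.9 = 7371 Ω
I = V / R_total = 157 / 7371 = 0.02130 A
P_R_A = I² × R_A = (0.02130)² × 7330 = 3.326 W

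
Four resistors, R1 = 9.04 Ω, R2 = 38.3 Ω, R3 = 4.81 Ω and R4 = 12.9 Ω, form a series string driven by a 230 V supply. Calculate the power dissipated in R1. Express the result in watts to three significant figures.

113 W

Since the resistors are in series they all carry the loop current I = V/R_total; the power in any one is I²R.
R_total = 9.04 + 38.3 + 4.81 + 12.9 = 65.05 Ω
I = V / R_total = 230 / 65.05 = 3.536 A
P_R1 = I² × R1 = (3.536)² × 9.04 = 113.0 W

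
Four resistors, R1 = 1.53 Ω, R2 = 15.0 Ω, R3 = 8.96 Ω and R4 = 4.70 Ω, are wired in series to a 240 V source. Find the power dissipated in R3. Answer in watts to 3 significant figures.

The current is common to all series resistors; compute it, then apply P = I²R for the target.
R_total = 1.53 + 15.0 + 8.96 + 4.70 = 30.19 Ω
I = V / R_total = 240 / 30.19 = 7.950 A
P_R3 = I² × R3 = (7.950)² × 8.96 = 566.2 W

566 W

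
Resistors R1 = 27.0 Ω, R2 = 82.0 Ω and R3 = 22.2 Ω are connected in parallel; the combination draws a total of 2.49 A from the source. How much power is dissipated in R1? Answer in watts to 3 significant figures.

25.8 W

We need the common branch voltage; get it from I_total × R_eq, then P = V²/R for the branch.
1/R_eq = 1/27.0 + 1/82.0 + 1/22.2 ⇒ R_eq = 10.61 Ω
V = I_total × R_eq = 2.490 × 10.61 = 26.41 V
P_R1 = V² / R1 = (26.41)² / 27.0 = 25.84 W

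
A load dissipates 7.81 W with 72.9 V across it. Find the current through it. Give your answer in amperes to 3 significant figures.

Rearranging the power relation for the two known quantities gives I = P / V.
I = 7.81 / 72.9 = 0.1071 A

0.107 A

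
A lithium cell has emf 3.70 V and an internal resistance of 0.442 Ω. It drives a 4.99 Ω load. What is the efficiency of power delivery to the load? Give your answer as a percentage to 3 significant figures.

Both r and R carry the same current, so the power split is just the resistance split: η = R/(R+r).
η = R / (R + r) = 4.99 / (4.99 + 0.442) = 0.9186

91.9 %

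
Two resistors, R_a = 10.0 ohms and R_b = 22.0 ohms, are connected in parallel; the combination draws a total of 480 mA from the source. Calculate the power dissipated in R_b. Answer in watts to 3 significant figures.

We need the common branch voltage; get it from I_total × R_eq, then P = V²/R for the branch.
1/R_eq = 1/10.0 + 1/22.0 ⇒ R_eq = 6.875 Ω
V = I_total × R_eq = 0.4800 × 6.875 = 3.300 V
P_R_b = V² / R_b = (3.300)² / 22.0 = 0.4950 W

0.495 W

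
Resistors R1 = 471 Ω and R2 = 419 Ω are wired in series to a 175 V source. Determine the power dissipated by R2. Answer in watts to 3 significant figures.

The current is common to all series resistors; compute it, then apply P = I²R for the target.
R_total = 471 + 419 = 890.0 Ω
I = V / R_total = 175 / 890.0 = 0.1966 A
P_R2 = I² × R2 = (0.1966)² × 419 = 16.20 W

16.2 W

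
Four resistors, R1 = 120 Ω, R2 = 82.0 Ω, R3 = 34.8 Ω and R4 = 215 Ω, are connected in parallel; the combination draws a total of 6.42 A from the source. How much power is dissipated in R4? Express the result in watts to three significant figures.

65.9 W

We need the common branch voltage; get it from I_total × R_eq, then P = V²/R for the branch.
1/R_eq = 1/120 + 1/82.0 + 1/34.8 + 1/215 ⇒ R_eq = 18.55 Ω
V = I_total × R_eq = 6.420 × 18.55 = 119.1 V
P_R4 = V² / R4 = (119.1)² / 215 = 65.95 W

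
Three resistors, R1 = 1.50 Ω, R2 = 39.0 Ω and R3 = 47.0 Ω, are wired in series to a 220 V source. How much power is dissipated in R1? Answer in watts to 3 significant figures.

Since the resistors are in series they all carry the loop current I = V/R_total; the power in any one is I²R.
R_total = 1.50 + 39.0 + 47.0 = 87.50 Ω
I = V / R_total = 220 / 87.50 = 2.514 A
P_R1 = I² × R1 = (2.514)² × 1.50 = 9.482 W

9.48 W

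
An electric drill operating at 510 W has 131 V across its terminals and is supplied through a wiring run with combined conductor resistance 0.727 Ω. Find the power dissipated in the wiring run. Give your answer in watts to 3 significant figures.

Only the current and the line resistance are needed for the I²R loss.
I = P / V = 510 / 131 = 3.893 A through the wiring run.
P_line = I² R_line = (3.893)² × 0.727 = 11.02 W

11.0 W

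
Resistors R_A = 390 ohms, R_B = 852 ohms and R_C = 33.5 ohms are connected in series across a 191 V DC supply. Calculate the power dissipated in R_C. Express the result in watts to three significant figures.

0.751 W

Every series element carries the same I. Get I from the total resistance, then P = I² × R_C.
R_total = 390 + 852 + 33.5 = 1276 Ω
I = V / R_total = 191 / 1276 = 0.1497 A
P_R_C = I² × R_C = (0.1497)² × 33.5 = 0.7512 W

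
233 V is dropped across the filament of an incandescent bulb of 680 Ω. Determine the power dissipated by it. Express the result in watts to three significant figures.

With V across and R both known, P = V²/R gives the dissipation directly.
P = (233 V)² / 680 Ω = 79.84 W

79.8 W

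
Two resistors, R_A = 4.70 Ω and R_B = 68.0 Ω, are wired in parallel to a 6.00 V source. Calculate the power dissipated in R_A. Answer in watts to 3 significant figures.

7.66 W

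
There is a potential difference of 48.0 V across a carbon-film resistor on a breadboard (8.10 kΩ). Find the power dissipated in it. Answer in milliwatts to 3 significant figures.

Voltage and resistance are given, so P = V²/R is the one-step route.
P = (48.0 V)² / 8100 Ω = 0.2844 W

284 mW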